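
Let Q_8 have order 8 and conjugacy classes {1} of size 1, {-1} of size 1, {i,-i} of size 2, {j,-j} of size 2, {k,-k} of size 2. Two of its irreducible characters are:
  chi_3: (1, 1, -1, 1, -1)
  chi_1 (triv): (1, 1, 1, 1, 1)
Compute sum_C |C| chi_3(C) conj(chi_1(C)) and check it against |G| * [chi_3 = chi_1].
Sum = 0; so <chi_3, chi_1> = 0 (distinct irreducibles are orthogonal).

Solution. Compute term by term over conjugacy classes (|C| * chi_3(C) * conj(chi_1(C))):
  1*(1)*conj(1) + 1*(1)*conj(1) + 2*(-1)*conj(1) + 2*(1)*conj(1) + 2*(-1)*conj(1)
  = (1) + (1) + (-2) + (2) + (-2)
  = 0.
Dividing by |G| = 8 gives 0/8 = 0, matching the row-orthogonality relation <chi_3, chi_1> = [chi_3 = chi_1].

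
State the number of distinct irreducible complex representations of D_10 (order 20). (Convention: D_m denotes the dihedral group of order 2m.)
8

Explanation: The number of irreducible complex representations of a finite group equals its number of conjugacy classes. D_10 has 8 conjugacy classes (n/2 + 3 for n even), so D_10 (order 20) has exactly 8 irreducible complex representations.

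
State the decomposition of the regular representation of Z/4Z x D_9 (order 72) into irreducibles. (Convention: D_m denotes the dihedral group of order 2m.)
Each irreducible V_i of dimension d_i appears with multiplicity d_i, i.e. rho_reg = (direct sum over all irreducibles V_i) d_i V_i. The irreducible dimensions for Z/4Z x D_9 are 1, 1, 1, 1, 1, 1, 1, 1, 2, 2, 2, 2, 2, 2, 2, 2, 2, 2, 2, 2, 2, 2, 2, 2: 8 irreducibles of dimension 1, each with multiplicity 1; 16 irreducibles of dimension 2, each with multiplicity 2. Total dimension 8*1*1 + 16*2*2 = 72 = |G|.

Reasoning: General theorem: in the regular representation of a finite group G, each irreducible appears with multiplicity equal to its dimension. Check: dim(rho_reg) = sum d_i^2 = 1 + 1 + 1 + 1 + 1 + 1 + 1 + 1 + 4 + 4 + 4 + 4 + 4 + 4 + 4 + 4 + 4 + 4 + 4 + 4 + 4 + 4 + 4 + 4 = 72 = |G|.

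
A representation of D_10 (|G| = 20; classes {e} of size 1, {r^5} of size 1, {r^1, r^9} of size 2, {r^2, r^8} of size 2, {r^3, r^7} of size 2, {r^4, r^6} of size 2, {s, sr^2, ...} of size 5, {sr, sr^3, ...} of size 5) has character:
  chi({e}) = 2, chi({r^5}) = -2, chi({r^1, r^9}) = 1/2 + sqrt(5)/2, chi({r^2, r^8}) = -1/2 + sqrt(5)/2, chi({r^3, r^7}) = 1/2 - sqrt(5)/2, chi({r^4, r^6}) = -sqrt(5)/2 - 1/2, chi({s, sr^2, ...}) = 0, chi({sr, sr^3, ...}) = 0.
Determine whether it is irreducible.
Irreducible: <chi, chi> = 1.

Why: <chi, chi> = (1/|G|) sum_C |C| * |chi(C)|^2 = (1/20)[1*|2|^2 + 1*|-2|^2 + 2*|1/2 + sqrt(5)/2|^2 + 2*|-1/2 + sqrt(5)/2|^2 + 2*|1/2 - sqrt(5)/2|^2 + 2*|-sqrt(5)/2 - 1/2|^2 + 5*|0|^2 + 5*|0|^2]
  = (1/20)[(4) + (4) + (sqrt(5) + 3) + (3 - sqrt(5)) + (3 - sqrt(5)) + (sqrt(5) + 3) + (0) + (0)] = 20/20 = 1.
A character is irreducible iff <chi, chi> = 1, so this representation is irreducible.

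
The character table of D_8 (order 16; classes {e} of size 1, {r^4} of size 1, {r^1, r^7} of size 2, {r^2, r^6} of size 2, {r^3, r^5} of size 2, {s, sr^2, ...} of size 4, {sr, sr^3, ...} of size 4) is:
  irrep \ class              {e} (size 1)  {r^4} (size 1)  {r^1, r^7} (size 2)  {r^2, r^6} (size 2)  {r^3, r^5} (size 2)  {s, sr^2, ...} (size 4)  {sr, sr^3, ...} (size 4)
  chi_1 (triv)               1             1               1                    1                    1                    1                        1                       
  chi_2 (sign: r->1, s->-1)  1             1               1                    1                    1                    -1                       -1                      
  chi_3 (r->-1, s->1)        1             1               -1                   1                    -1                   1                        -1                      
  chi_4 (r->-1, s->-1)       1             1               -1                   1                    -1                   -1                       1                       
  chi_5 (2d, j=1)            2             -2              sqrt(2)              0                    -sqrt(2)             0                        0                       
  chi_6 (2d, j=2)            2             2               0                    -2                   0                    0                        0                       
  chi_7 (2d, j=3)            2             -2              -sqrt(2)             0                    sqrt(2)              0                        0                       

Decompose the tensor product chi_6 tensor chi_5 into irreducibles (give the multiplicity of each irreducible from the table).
chi_6 tensor chi_5 = chi_5 + chi_7 (all other irreducibles have multiplicity 0).

Why: The character of a tensor product is the pointwise product (chi_6 * chi_5)(C) = chi_6(C) * chi_5(C):
  {e}: (2)*(2), {r^4}: (2)*(-2), {r^1, r^7}: (0)*(sqrt(2)), {r^2, r^6}: (-2)*(0), {r^3, r^5}: (0)*(-sqrt(2)), {s, sr^2, ...}: (0)*(0), {sr, sr^3, ...}: (0)*(0)
so (chi_6 * chi_5) takes values
  {e} -> 4, {r^4} -> -4, {r^1, r^7} -> 0, {r^2, r^6} -> 0, {r^3, r^5} -> 0, {s, sr^2, ...} -> 0, {sr, sr^3, ...} -> 0.
Now take the inner product of this character with each irreducible chi from the table, <chi_6*chi_5, chi> = (1/16) sum_C |C| (chi_6*chi_5)(C) conj(chi(C)):
  <chi_6*chi_5, chi_1> = (1/16)[1*(4)*conj(1) + 1*(-4)*conj(1) + 2*(0)*conj(1) + 2*(0)*conj(1) + 2*(0)*conj(1) + 4*(0)*conj(1) + 4*(0)*conj(1)]
      = (1/16)[(4) + (-4) + (0) + (0) + (0) + (0) + (0)] = 0/16 = 0
  <chi_6*chi_5, chi_2> = (1/16)[1*(4)*conj(1) + 1*(-4)*conj(1) + 2*(0)*conj(1) + 2*(0)*conj(1) + 2*(0)*conj(1) + 4*(0)*conj(-1) + 4*(0)*conj(-1)]
      = (1/16)[(4) + (-4) + (0) + (0) + (0) + (0) + (0)] = 0/16 = 0
  <chi_6*chi_5, chi_3> = (1/16)[1*(4)*conj(1) + 1*(-4)*conj(1) + 2*(0)*conj(-1) + 2*(0)*conj(1) + 2*(0)*conj(-1) + 4*(0)*conj(1) + 4*(0)*conj(-1)]
      = (1/16)[(4) + (-4) + (0) + (0) + (0) + (0) + (0)] = 0/16 = 0
  <chi_6*chi_5, chi_4> = (1/16)[1*(4)*conj(1) + 1*(-4)*conj(1) + 2*(0)*conj(-1) + 2*(0)*conj(1) + 2*(0)*conj(-1) + 4*(0)*conj(-1) + 4*(0)*conj(1)]
      = (1/16)[(4) + (-4) + (0) + (0) + (0) + (0) + (0)] = 0/16 = 0
  <chi_6*chi_5, chi_5> = (1/16)[1*(4)*conj(2) + 1*(-4)*conj(-2) + 2*(0)*conj(sqrt(2)) + 2*(0)*conj(0) + 2*(0)*conj(-sqrt(2)) + 4*(0)*conj(0) + 4*(0)*conj(0)]
      = (1/16)[(8) + (8) + (0) + (0) + (0) + (0) + (0)] = 16/16 = 1
  <chi_6*chi_5, chi_6> = (1/16)[1*(4)*conj(2) + 1*(-4)*conj(2) + 2*(0)*conj(0) + 2*(0)*conj(-2) + 2*(0)*conj(0) + 4*(0)*conj(0) + 4*(0)*conj(0)]
      = (1/16)[(8) + (-8) + (0) + (0) + (0) + (0) + (0)] = 0/16 = 0
  <chi_6*chi_5, chi_7> = (1/16)[1*(4)*conj(2) + 1*(-4)*conj(-2) + 2*(0)*conj(-sqrt(2)) + 2*(0)*conj(0) + 2*(0)*conj(sqrt(2)) + 4*(0)*conj(0) + 4*(0)*conj(0)]
      = (1/16)[(8) + (8) + (0) + (0) + (0) + (0) + (0)] = 16/16 = 1
Hence the multiplicities are chi_5: 1, chi_7: 1. Dimension check: dim(chi_6)*dim(chi_5) = 2*2 = 4 and sum (mult * dim) = 1*2 + 1*2 = 4.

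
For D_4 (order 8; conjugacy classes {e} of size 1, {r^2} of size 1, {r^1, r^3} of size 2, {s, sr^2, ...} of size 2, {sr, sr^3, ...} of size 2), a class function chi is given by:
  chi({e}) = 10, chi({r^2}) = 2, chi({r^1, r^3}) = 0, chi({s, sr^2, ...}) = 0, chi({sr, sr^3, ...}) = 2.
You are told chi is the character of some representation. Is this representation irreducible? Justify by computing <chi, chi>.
Not irreducible (reducible): <chi, chi> = 14 > 1.

Explanation: <chi, chi> = (1/|G|) sum_C |C| * |chi(C)|^2 = (1/8)[1*|10|^2 + 1*|2|^2 + 2*|0|^2 + 2*|0|^2 + 2*|2|^2]
  = (1/8)[(100) + (4) + (0) + (0) + (8)] = 112/8 = 14.
A character is irreducible iff <chi, chi> = 1, so this representation is reducible.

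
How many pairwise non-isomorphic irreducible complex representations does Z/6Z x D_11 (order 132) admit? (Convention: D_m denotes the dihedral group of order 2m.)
42

Reasoning: The number of irreducible complex representations of a finite group equals its number of conjugacy classes. For a direct product, #classes(G x H) = #classes(G) * #classes(H). Z/6Z has 6 classes (abelian), D_11 has 7 classes, so 6 * 7 = 42, so Z/6Z x D_11 (order 132) has exactly 42 irreducible complex representations.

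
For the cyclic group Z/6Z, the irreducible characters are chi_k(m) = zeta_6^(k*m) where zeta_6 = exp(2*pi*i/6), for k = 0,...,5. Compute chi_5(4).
chi_5(4) = zeta_6^20 = exp(2*I*pi/3)

Working: chi_5(4) = zeta_6^(5*4) = zeta_6^20. Since zeta_6^6 = 1, this equals zeta_6^2 = exp(2*pi*i*2/6) = exp(2*I*pi/3).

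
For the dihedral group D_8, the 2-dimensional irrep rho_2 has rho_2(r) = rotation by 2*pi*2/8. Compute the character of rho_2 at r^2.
chi_{rho_2}(r^2) = 2*cos(2*pi*2*2/8) = -2

Derivation: rho_2(r^2) is rotation by angle 2*pi*2*2/8, whose trace is 2*cos(2*pi*2*2/8) = -2.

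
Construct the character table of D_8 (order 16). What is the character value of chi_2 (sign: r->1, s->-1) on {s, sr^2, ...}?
Conjugacy classes: {e} of size 1, {r^4} of size 1, {r^1, r^7} of size 2, {r^2, r^6} of size 2, {r^3, r^5} of size 2, {s, sr^2, ...} of size 4, {sr, sr^3, ...} of size 4.
Character table:
  irrep \ class              {e} (size 1)  {r^4} (size 1)  {r^1, r^7} (size 2)  {r^2, r^6} (size 2)  {r^3, r^5} (size 2)  {s, sr^2, ...} (size 4)  {sr, sr^3, ...} (size 4)
  chi_1 (triv)               1             1               1                    1                    1                    1                        1                       
  chi_2 (sign: r->1, s->-1)  1             1               1                    1                    1                    -1                       -1                      
  chi_3 (r->-1, s->1)        1             1               -1                   1                    -1                   1                        -1                      
  chi_4 (r->-1, s->-1)       1             1               -1                   1                    -1                   -1                       1                       
  chi_5 (2d, j=1)            2             -2              sqrt(2)              0                    -sqrt(2)             0                        0                       
  chi_6 (2d, j=2)            2             2               0                    -2                   0                    0                        0                       
  chi_7 (2d, j=3)            2             -2              -sqrt(2)             0                    sqrt(2)              0                        0                       

Spot check: chi_2 (sign: r->1, s->-1) on {s, sr^2, ...} = -1.

Reasoning: D_8 has order 2*8 = 16 with 7 conjugacy classes, hence 7 irreducibles. Sum of squared dims 1 + 1 + 1 + 1 + 4 + 4 + 4 = 16 = |G|. Linear characters come from the abelianisation; the 2-dimensional irreps have character r^k -> 2*cos(2*pi*j*k/8), reflections -> 0.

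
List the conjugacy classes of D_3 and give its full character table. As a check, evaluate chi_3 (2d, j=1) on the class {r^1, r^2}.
Conjugacy classes: {e} of size 1, {r^1, r^2} of size 2, {s, sr, ..., sr^2} of size 3.
Character table:
  irrep \ class              {e} (size 1)  {r^1, r^2} (size 2)  {s, sr, ..., sr^2} (size 3)
  chi_1 (triv)               1             1                    1                          
  chi_2 (sign: r->1, s->-1)  1             1                    -1                         
  chi_3 (2d, j=1)            2             -1                   0                          

Spot check: chi_3 (2d, j=1) on {r^1, r^2} = -1.

Proof sketch: D_3 has order 2*3 = 6 with 3 conjugacy classes, hence 3 irreducibles. Sum of squared dims 1 + 1 + 4 = 6 = |G|. Linear characters come from the abelianisation; the 2-dimensional irreps have character r^k -> 2*cos(2*pi*j*k/3), reflections -> 0.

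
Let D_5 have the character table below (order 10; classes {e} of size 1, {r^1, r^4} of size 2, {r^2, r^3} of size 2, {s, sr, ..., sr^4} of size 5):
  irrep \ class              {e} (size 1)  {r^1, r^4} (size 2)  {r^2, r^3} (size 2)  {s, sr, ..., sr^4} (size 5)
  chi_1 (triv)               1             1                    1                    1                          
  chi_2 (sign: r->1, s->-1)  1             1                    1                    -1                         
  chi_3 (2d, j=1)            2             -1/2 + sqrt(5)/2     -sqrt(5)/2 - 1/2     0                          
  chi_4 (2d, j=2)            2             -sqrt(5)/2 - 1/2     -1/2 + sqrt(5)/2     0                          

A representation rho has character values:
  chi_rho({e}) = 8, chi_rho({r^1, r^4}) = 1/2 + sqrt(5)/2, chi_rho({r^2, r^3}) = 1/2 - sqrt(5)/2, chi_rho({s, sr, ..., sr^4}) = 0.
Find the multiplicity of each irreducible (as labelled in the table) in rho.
Multiplicities: chi_1: 1, chi_2: 1, chi_3: 2, chi_4: 1.

Derivation: Use <chi_rho, chi> = (1/|G|) sum_C |C| * chi_rho(C) * conj(chi(C)) with |G| = 10 for each irreducible chi in the table:
  <chi_rho, chi_1> = (1/10)[1*(8)*conj(1) + 2*(1/2 + sqrt(5)/2)*conj(1) + 2*(1/2 - sqrt(5)/2)*conj(1) + 5*(0)*conj(1)]
      = (1/10)[(8) + (1 + sqrt(5)) + (1 - sqrt(5)) + (0)] = 10/10 = 1
  <chi_rho, chi_2> = (1/10)[1*(8)*conj(1) + 2*(1/2 + sqrt(5)/2)*conj(1) + 2*(1/2 - sqrt(5)/2)*conj(1) + 5*(0)*conj(-1)]
      = (1/10)[(8) + (1 + sqrt(5)) + (1 - sqrt(5)) + (0)] = 10/10 = 1
  <chi_rho, chi_3> = (1/10)[1*(8)*conj(2) + 2*(1/2 + sqrt(5)/2)*conj(-1/2 + sqrt(5)/2) + 2*(1/2 - sqrt(5)/2)*conj(-sqrt(5)/2 - 1/2) + 5*(0)*conj(0)]
      = (1/10)[(16) + (2) + (2) + (0)] = 20/10 = 2
  <chi_rho, chi_4> = (1/10)[1*(8)*conj(2) + 2*(1/2 + sqrt(5)/2)*conj(-sqrt(5)/2 - 1/2) + 2*(1/2 - sqrt(5)/2)*conj(-1/2 + sqrt(5)/2) + 5*(0)*conj(0)]
      = (1/10)[(16) + (-3 - sqrt(5)) + (-3 + sqrt(5)) + (0)] = 10/10 = 1
Dimension check: dim(rho) = sum (mult * dim) = 1*1 + 1*1 + 2*2 + 1*2 = 8 = chi_rho(e) = 8.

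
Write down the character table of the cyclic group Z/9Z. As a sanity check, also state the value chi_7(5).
Character table of Z/9Z (irreps indexed chi_0,...,chi_8 with chi_k(m) = zeta_9^(k*m), zeta_9 = exp(2*pi*i/9)):
  irrep \ class  {0} (size 1)  {1} (size 1)    {2} (size 1)    {3} (size 1)    {4} (size 1)    {5} (size 1)    {6} (size 1)    {7} (size 1)    {8} (size 1)  
  chi_0          1             1               1               1               1               1               1               1               1             
  chi_1          1             exp(2*I*pi/9)   exp(4*I*pi/9)   exp(2*I*pi/3)   exp(8*I*pi/9)   exp(-8*I*pi/9)  exp(-2*I*pi/3)  exp(-4*I*pi/9)  exp(-2*I*pi/9)
  chi_2          1             exp(4*I*pi/9)   exp(8*I*pi/9)   exp(-2*I*pi/3)  exp(-2*I*pi/9)  exp(2*I*pi/9)   exp(2*I*pi/3)   exp(-8*I*pi/9)  exp(-4*I*pi/9)
  chi_3          1             exp(2*I*pi/3)   exp(-2*I*pi/3)  1               exp(2*I*pi/3)   exp(-2*I*pi/3)  1               exp(2*I*pi/3)   exp(-2*I*pi/3)
  chi_4          1             exp(8*I*pi/9)   exp(-2*I*pi/9)  exp(2*I*pi/3)   exp(-4*I*pi/9)  exp(4*I*pi/9)   exp(-2*I*pi/3)  exp(2*I*pi/9)   exp(-8*I*pi/9)
  chi_5          1             exp(-8*I*pi/9)  exp(2*I*pi/9)   exp(-2*I*pi/3)  exp(4*I*pi/9)   exp(-4*I*pi/9)  exp(2*I*pi/3)   exp(-2*I*pi/9)  exp(8*I*pi/9) 
  chi_6          1             exp(-2*I*pi/3)  exp(2*I*pi/3)   1               exp(-2*I*pi/3)  exp(2*I*pi/3)   1               exp(-2*I*pi/3)  exp(2*I*pi/3) 
  chi_7          1             exp(-4*I*pi/9)  exp(-8*I*pi/9)  exp(2*I*pi/3)   exp(2*I*pi/9)   exp(-2*I*pi/9)  exp(-2*I*pi/3)  exp(8*I*pi/9)   exp(4*I*pi/9) 
  chi_8          1             exp(-2*I*pi/9)  exp(-4*I*pi/9)  exp(-2*I*pi/3)  exp(-8*I*pi/9)  exp(8*I*pi/9)   exp(2*I*pi/3)   exp(4*I*pi/9)   exp(2*I*pi/9) 

Spot check: chi_7(5) = zeta_9^(7*5) = zeta_9^35 = exp(-2*I*pi/9).

Justification: Z/9Z is abelian, so all 9 irreducible complex representations are 1-dimensional. They are given by chi_k(m) = zeta_9^(k*m) for k = 0,...,8. Row orthogonality: sum_m chi_k(m) conj(chi_l(m)) = 9 * [k = l].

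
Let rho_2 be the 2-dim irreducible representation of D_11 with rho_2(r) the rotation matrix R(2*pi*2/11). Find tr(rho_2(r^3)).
chi_{rho_2}(r^3) = 2*cos(2*pi*2*3/11) = -2*cos(pi/11)

Explanation: rho_2(r^3) is rotation by angle 2*pi*2*3/11, whose trace is 2*cos(2*pi*2*3/11) = -2*cos(pi/11).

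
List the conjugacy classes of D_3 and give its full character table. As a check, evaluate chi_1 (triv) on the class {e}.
Conjugacy classes: {e} of size 1, {r^1, r^2} of size 2, {s, sr, ..., sr^2} of size 3.
Character table:
  irrep \ class              {e} (size 1)  {r^1, r^2} (size 2)  {s, sr, ..., sr^2} (size 3)
  chi_1 (triv)               1             1                    1                          
  chi_2 (sign: r->1, s->-1)  1             1                    -1                         
  chi_3 (2d, j=1)            2             -1                   0                          

Spot check: chi_1 (triv) on {e} = 1.

D_3 has order 2*3 = 6 with 3 conjugacy classes, hence 3 irreducibles. Sum of squared dims 1 + 1 + 4 = 6 = |G|. Linear characters come from the abelianisation; the 2-dimensional irreps have character r^k -> 2*cos(2*pi*j*k/3), reflections -> 0.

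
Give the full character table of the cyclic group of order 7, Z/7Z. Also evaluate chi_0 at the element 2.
Character table of Z/7Z (irreps indexed chi_0,...,chi_6 with chi_k(m) = zeta_7^(k*m), zeta_7 = exp(2*pi*i/7)):
  irrep \ class  {0} (size 1)  {1} (size 1)    {2} (size 1)    {3} (size 1)    {4} (size 1)    {5} (size 1)    {6} (size 1)  
  chi_0          1             1               1               1               1               1               1             
  chi_1          1             exp(2*I*pi/7)   exp(4*I*pi/7)   exp(6*I*pi/7)   exp(-6*I*pi/7)  exp(-4*I*pi/7)  exp(-2*I*pi/7)
  chi_2          1             exp(4*I*pi/7)   exp(-6*I*pi/7)  exp(-2*I*pi/7)  exp(2*I*pi/7)   exp(6*I*pi/7)   exp(-4*I*pi/7)
  chi_3          1             exp(6*I*pi/7)   exp(-2*I*pi/7)  exp(4*I*pi/7)   exp(-4*I*pi/7)  exp(2*I*pi/7)   exp(-6*I*pi/7)
  chi_4          1             exp(-6*I*pi/7)  exp(2*I*pi/7)   exp(-4*I*pi/7)  exp(4*I*pi/7)   exp(-2*I*pi/7)  exp(6*I*pi/7) 
  chi_5          1             exp(-4*I*pi/7)  exp(6*I*pi/7)   exp(2*I*pi/7)   exp(-2*I*pi/7)  exp(-6*I*pi/7)  exp(4*I*pi/7) 
  chi_6          1             exp(-2*I*pi/7)  exp(-4*I*pi/7)  exp(-6*I*pi/7)  exp(6*I*pi/7)   exp(4*I*pi/7)   exp(2*I*pi/7) 

Spot check: chi_0(2) = zeta_7^(0*2) = zeta_7^0 = 1.

Z/7Z is abelian, so all 7 irreducible complex representations are 1-dimensional. They are given by chi_k(m) = zeta_7^(k*m) for k = 0,...,6. Row orthogonality: sum_m chi_k(m) conj(chi_l(m)) = 7 * [k = l].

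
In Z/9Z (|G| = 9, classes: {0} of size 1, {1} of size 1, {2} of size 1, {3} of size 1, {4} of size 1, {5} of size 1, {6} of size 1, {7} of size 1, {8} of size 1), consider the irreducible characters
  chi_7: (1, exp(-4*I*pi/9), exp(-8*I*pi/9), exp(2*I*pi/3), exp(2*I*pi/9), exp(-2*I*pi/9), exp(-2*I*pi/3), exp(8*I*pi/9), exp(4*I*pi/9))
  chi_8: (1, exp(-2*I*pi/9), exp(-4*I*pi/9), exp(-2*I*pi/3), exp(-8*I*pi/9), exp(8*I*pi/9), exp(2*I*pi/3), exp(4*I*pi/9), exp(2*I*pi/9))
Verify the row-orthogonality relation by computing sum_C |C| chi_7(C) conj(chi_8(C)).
Sum = 0; so <chi_7, chi_8> = 0 (distinct irreducibles are orthogonal).

Working: Compute term by term over conjugacy classes (|C| * chi_7(C) * conj(chi_8(C))):
  1*(1)*conj(1) + 1*(exp(-4*I*pi/9))*conj(exp(-2*I*pi/9)) + 1*(exp(-8*I*pi/9))*conj(exp(-4*I*pi/9)) + 1*(exp(2*I*pi/3))*conj(exp(-2*I*pi/3)) + 1*(exp(2*I*pi/9))*conj(exp(-8*I*pi/9)) + 1*(exp(-2*I*pi/9))*conj(exp(8*I*pi/9)) + 1*(exp(-2*I*pi/3))*conj(exp(2*I*pi/3)) + 1*(exp(8*I*pi/9))*conj(exp(4*I*pi/9)) + 1*(exp(4*I*pi/9))*conj(exp(2*I*pi/9))
  = (1) + (exp(-2*I*pi/9)) + (exp(-4*I*pi/9)) + (exp(-2*I*pi/3)) + (exp(-8*I*pi/9)) + (exp(8*I*pi/9)) + (exp(2*I*pi/3)) + (exp(4*I*pi/9)) + (exp(2*I*pi/9))
  = 0.
(Exp terms are combined using exp(i*s)*conj(exp(i*t)) = exp(i*(s-t)), and sums of them are collapsed using the identity that for every m > 1 the m distinct m-th roots of unity sum to 0, e.g. 1 + exp(2*I*pi/3) + exp(-2*I*pi/3) = 0.)
Dividing by |G| = 9 gives 0/9 = 0, matching the row-orthogonality relation <chi_7, chi_8> = [chi_7 = chi_8].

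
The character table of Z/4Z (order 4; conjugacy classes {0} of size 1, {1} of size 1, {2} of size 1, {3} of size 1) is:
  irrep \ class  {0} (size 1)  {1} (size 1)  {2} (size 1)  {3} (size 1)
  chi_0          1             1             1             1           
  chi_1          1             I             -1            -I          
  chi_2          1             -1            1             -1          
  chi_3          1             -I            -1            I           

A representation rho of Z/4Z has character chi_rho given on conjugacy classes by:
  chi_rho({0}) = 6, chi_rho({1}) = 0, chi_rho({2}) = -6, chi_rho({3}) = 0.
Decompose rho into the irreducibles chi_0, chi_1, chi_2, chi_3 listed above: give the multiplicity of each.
Multiplicities: chi_0: 0, chi_1: 3, chi_2: 0, chi_3: 3.

Details: Use <chi_rho, chi> = (1/|G|) sum_C |C| * chi_rho(C) * conj(chi(C)) with |G| = 4 for each irreducible chi in the table:
  <chi_rho, chi_0> = (1/4)[1*(6)*conj(1) + 1*(0)*conj(1) + 1*(-6)*conj(1) + 1*(0)*conj(1)]
      = (1/4)[(6) + (0) + (-6) + (0)] = 0/4 = 0
  <chi_rho, chi_1> = (1/4)[1*(6)*conj(1) + 1*(0)*conj(I) + 1*(-6)*conj(-1) + 1*(0)*conj(-I)]
      = (1/4)[(6) + (0) + (6) + (0)] = 12/4 = 3
  <chi_rho, chi_2> = (1/4)[1*(6)*conj(1) + 1*(0)*conj(-1) + 1*(-6)*conj(1) + 1*(0)*conj(-1)]
      = (1/4)[(6) + (0) + (-6) + (0)] = 0/4 = 0
  <chi_rho, chi_3> = (1/4)[1*(6)*conj(1) + 1*(0)*conj(-I) + 1*(-6)*conj(-1) + 1*(0)*conj(I)]
      = (1/4)[(6) + (0) + (6) + (0)] = 12/4 = 3
(Exp terms are combined using exp(i*s)*conj(exp(i*t)) = exp(i*(s-t)), and sums of them are collapsed using the identity that for every m > 1 the m distinct m-th roots of unity sum to 0, e.g. 1 + exp(2*I*pi/3) + exp(-2*I*pi/3) = 0.)
Dimension check: dim(rho) = sum (mult * dim) = 0*1 + 3*1 + 0*1 + 3*1 = 6 = chi_rho(e) = 6.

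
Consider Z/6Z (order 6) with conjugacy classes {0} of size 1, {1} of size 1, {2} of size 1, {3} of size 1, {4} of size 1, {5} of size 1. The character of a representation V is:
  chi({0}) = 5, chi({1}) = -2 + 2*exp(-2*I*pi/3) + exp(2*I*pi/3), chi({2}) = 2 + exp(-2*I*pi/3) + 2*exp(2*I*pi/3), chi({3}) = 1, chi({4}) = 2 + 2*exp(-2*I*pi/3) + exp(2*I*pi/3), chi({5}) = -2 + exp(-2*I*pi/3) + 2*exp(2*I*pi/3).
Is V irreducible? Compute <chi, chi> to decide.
Not irreducible (reducible): <chi, chi> = 9 > 1.

Derivation: <chi, chi> = (1/|G|) sum_C |C| * |chi(C)|^2 = (1/6)[1*|5|^2 + 1*|-2 + 2*exp(-2*I*pi/3) + exp(2*I*pi/3)|^2 + 1*|2 + exp(-2*I*pi/3) + 2*exp(2*I*pi/3)|^2 + 1*|1|^2 + 1*|2 + 2*exp(-2*I*pi/3) + exp(2*I*pi/3)|^2 + 1*|-2 + exp(-2*I*pi/3) + 2*exp(2*I*pi/3)|^2]
  = (1/6)[(25) + (13) + (1) + (1) + (1) + (13)] = 54/6 = 9.
(Exp terms are combined using exp(i*s)*conj(exp(i*t)) = exp(i*(s-t)), and sums of them are collapsed using the identity that for every m > 1 the m distinct m-th roots of unity sum to 0, e.g. 1 + exp(2*I*pi/3) + exp(-2*I*pi/3) = 0.)
A character is irreducible iff <chi, chi> = 1, so this representation is reducible.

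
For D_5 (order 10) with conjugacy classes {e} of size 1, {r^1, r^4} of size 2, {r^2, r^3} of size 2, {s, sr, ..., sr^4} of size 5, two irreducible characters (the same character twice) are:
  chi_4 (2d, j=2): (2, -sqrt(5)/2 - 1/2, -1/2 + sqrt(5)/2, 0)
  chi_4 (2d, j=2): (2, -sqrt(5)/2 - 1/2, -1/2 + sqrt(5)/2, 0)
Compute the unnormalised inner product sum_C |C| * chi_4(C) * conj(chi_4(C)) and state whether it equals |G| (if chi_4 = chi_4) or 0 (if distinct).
Sum = 10 = |G| = 10; so <chi_4, chi_4> = 1 (norm-1 confirms irreducibility).

Working: Compute term by term over conjugacy classes (|C| * chi_4(C) * conj(chi_4(C))):
  1*(2)*conj(2) + 2*(-sqrt(5)/2 - 1/2)*conj(-sqrt(5)/2 - 1/2) + 2*(-1/2 + sqrt(5)/2)*conj(-1/2 + sqrt(5)/2) + 5*(0)*conj(0)
  = (4) + (sqrt(5) + 3) + (3 - sqrt(5)) + (0)
  = 10.
Dividing by |G| = 10 gives 10/10 = 1, matching the row-orthogonality relation <chi_4, chi_4> = [chi_4 = chi_4].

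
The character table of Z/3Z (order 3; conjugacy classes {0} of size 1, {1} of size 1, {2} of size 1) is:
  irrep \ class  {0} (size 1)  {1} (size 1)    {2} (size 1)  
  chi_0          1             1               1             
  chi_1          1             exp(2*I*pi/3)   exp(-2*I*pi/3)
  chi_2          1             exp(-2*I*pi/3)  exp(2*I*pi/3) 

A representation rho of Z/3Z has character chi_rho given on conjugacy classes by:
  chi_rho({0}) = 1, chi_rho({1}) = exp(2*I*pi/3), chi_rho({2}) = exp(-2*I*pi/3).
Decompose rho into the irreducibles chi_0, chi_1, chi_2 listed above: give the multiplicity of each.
Multiplicities: chi_0: 0, chi_1: 1, chi_2: 0.

Working: Use <chi_rho, chi> = (1/|G|) sum_C |C| * chi_rho(C) * conj(chi(C)) with |G| = 3 for each irreducible chi in the table:
  <chi_rho, chi_0> = (1/3)[1*(1)*conj(1) + 1*(exp(2*I*pi/3))*conj(1) + 1*(exp(-2*I*pi/3))*conj(1)]
      = (1/3)[(1) + (exp(2*I*pi/3)) + (exp(-2*I*pi/3))] = 0/3 = 0
  <chi_rho, chi_1> = (1/3)[1*(1)*conj(1) + 1*(exp(2*I*pi/3))*conj(exp(2*I*pi/3)) + 1*(exp(-2*I*pi/3))*conj(exp(-2*I*pi/3))]
      = (1/3)[(1) + (1) + (1)] = 3/3 = 1
  <chi_rho, chi_2> = (1/3)[1*(1)*conj(1) + 1*(exp(2*I*pi/3))*conj(exp(-2*I*pi/3)) + 1*(exp(-2*I*pi/3))*conj(exp(2*I*pi/3))]
      = (1/3)[(1) + (exp(-2*I*pi/3)) + (exp(2*I*pi/3))] = 0/3 = 0
(Exp terms are combined using exp(i*s)*conj(exp(i*t)) = exp(i*(s-t)), and sums of them are collapsed using the identity that for every m > 1 the m distinct m-th roots of unity sum to 0, e.g. 1 + exp(2*I*pi/3) + exp(-2*I*pi/3) = 0.)
Dimension check: dim(rho) = sum (mult * dim) = 0*1 + 1*1 + 0*1 = 1 = chi_rho(e) = 1.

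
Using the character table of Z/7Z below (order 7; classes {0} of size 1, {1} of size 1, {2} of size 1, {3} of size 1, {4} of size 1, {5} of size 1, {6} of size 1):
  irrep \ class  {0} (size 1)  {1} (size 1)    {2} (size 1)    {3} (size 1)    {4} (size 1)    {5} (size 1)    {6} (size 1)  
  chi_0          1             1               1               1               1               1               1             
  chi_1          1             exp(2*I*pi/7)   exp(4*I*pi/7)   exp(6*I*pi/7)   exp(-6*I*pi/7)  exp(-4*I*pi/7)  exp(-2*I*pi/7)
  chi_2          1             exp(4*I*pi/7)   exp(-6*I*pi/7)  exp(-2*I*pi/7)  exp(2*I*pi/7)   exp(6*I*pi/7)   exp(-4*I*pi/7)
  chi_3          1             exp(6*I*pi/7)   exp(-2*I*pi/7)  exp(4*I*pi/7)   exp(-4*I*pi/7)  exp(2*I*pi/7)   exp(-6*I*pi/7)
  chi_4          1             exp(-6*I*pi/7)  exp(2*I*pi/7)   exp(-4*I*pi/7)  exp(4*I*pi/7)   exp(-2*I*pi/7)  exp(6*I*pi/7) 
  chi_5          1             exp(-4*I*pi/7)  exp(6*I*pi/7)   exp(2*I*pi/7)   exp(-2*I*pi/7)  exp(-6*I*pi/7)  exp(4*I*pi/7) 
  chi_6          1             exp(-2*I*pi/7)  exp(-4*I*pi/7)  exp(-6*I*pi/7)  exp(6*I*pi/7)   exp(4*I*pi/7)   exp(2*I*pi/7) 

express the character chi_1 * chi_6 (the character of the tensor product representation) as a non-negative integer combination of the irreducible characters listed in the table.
chi_1 tensor chi_6 = chi_0 (all other irreducibles have multiplicity 0).

Details: The character of a tensor product is the pointwise product (chi_1 * chi_6)(C) = chi_1(C) * chi_6(C):
  {0}: (1)*(1), {1}: (exp(2*I*pi/7))*(exp(-2*I*pi/7)), {2}: (exp(4*I*pi/7))*(exp(-4*I*pi/7)), {3}: (exp(6*I*pi/7))*(exp(-6*I*pi/7)), {4}: (exp(-6*I*pi/7))*(exp(6*I*pi/7)), {5}: (exp(-4*I*pi/7))*(exp(4*I*pi/7)), {6}: (exp(-2*I*pi/7))*(exp(2*I*pi/7))
so (chi_1 * chi_6) takes values
  {0} -> 1, {1} -> 1, {2} -> 1, {3} -> 1, {4} -> 1, {5} -> 1, {6} -> 1.
Now take the inner product of this character with each irreducible chi from the table, <chi_1*chi_6, chi> = (1/7) sum_C |C| (chi_1*chi_6)(C) conj(chi(C)):
  <chi_1*chi_6, chi_0> = (1/7)[1*(1)*conj(1) + 1*(1)*conj(1) + 1*(1)*conj(1) + 1*(1)*conj(1) + 1*(1)*conj(1) + 1*(1)*conj(1) + 1*(1)*conj(1)]
      = (1/7)[(1) + (1) + (1) + (1) + (1) + (1) + (1)] = 7/7 = 1
  <chi_1*chi_6, chi_1> = (1/7)[1*(1)*conj(1) + 1*(1)*conj(exp(2*I*pi/7)) + 1*(1)*conj(exp(4*I*pi/7)) + 1*(1)*conj(exp(6*I*pi/7)) + 1*(1)*conj(exp(-6*I*pi/7)) + 1*(1)*conj(exp(-4*I*pi/7)) + 1*(1)*conj(exp(-2*I*pi/7))]
      = (1/7)[(1) + (exp(-2*I*pi/7)) + (exp(-4*I*pi/7)) + (exp(-6*I*pi/7)) + (exp(6*I*pi/7)) + (exp(4*I*pi/7)) + (exp(2*I*pi/7))] = 0/7 = 0
  <chi_1*chi_6, chi_2> = (1/7)[1*(1)*conj(1) + 1*(1)*conj(exp(4*I*pi/7)) + 1*(1)*conj(exp(-6*I*pi/7)) + 1*(1)*conj(exp(-2*I*pi/7)) + 1*(1)*conj(exp(2*I*pi/7)) + 1*(1)*conj(exp(6*I*pi/7)) + 1*(1)*conj(exp(-4*I*pi/7))]
      = (1/7)[(1) + (exp(-4*I*pi/7)) + (exp(6*I*pi/7)) + (exp(2*I*pi/7)) + (exp(-2*I*pi/7)) + (exp(-6*I*pi/7)) + (exp(4*I*pi/7))] = 0/7 = 0
  <chi_1*chi_6, chi_3> = (1/7)[1*(1)*conj(1) + 1*(1)*conj(exp(6*I*pi/7)) + 1*(1)*conj(exp(-2*I*pi/7)) + 1*(1)*conj(exp(4*I*pi/7)) + 1*(1)*conj(exp(-4*I*pi/7)) + 1*(1)*conj(exp(2*I*pi/7)) + 1*(1)*conj(exp(-6*I*pi/7))]
      = (1/7)[(1) + (exp(-6*I*pi/7)) + (exp(2*I*pi/7)) + (exp(-4*I*pi/7)) + (exp(4*I*pi/7)) + (exp(-2*I*pi/7)) + (exp(6*I*pi/7))] = 0/7 = 0
  <chi_1*chi_6, chi_4> = (1/7)[1*(1)*conj(1) + 1*(1)*conj(exp(-6*I*pi/7)) + 1*(1)*conj(exp(2*I*pi/7)) + 1*(1)*conj(exp(-4*I*pi/7)) + 1*(1)*conj(exp(4*I*pi/7)) + 1*(1)*conj(exp(-2*I*pi/7)) + 1*(1)*conj(exp(6*I*pi/7))]
      = (1/7)[(1) + (exp(6*I*pi/7)) + (exp(-2*I*pi/7)) + (exp(4*I*pi/7)) + (exp(-4*I*pi/7)) + (exp(2*I*pi/7)) + (exp(-6*I*pi/7))] = 0/7 = 0
  <chi_1*chi_6, chi_5> = (1/7)[1*(1)*conj(1) + 1*(1)*conj(exp(-4*I*pi/7)) + 1*(1)*conj(exp(6*I*pi/7)) + 1*(1)*conj(exp(2*I*pi/7)) + 1*(1)*conj(exp(-2*I*pi/7)) + 1*(1)*conj(exp(-6*I*pi/7)) + 1*(1)*conj(exp(4*I*pi/7))]
      = (1/7)[(1) + (exp(4*I*pi/7)) + (exp(-6*I*pi/7)) + (exp(-2*I*pi/7)) + (exp(2*I*pi/7)) + (exp(6*I*pi/7)) + (exp(-4*I*pi/7))] = 0/7 = 0
  <chi_1*chi_6, chi_6> = (1/7)[1*(1)*conj(1) + 1*(1)*conj(exp(-2*I*pi/7)) + 1*(1)*conj(exp(-4*I*pi/7)) + 1*(1)*conj(exp(-6*I*pi/7)) + 1*(1)*conj(exp(6*I*pi/7)) + 1*(1)*conj(exp(4*I*pi/7)) + 1*(1)*conj(exp(2*I*pi/7))]
      = (1/7)[(1) + (exp(2*I*pi/7)) + (exp(4*I*pi/7)) + (exp(6*I*pi/7)) + (exp(-6*I*pi/7)) + (exp(-4*I*pi/7)) + (exp(-2*I*pi/7))] = 0/7 = 0
(Exp terms are combined using exp(i*s)*conj(exp(i*t)) = exp(i*(s-t)), and sums of them are collapsed using the identity that for every m > 1 the m distinct m-th roots of unity sum to 0, e.g. 1 + exp(2*I*pi/3) + exp(-2*I*pi/3) = 0.)
Hence the multiplicities are chi_0: 1. Dimension check: dim(chi_1)*dim(chi_6) = 1*1 = 1 and sum (mult * dim) = 1*1 = 1.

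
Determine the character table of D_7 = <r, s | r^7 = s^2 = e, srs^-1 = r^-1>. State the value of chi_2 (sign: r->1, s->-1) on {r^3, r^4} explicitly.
Conjugacy classes: {e} of size 1, {r^1, r^6} of size 2, {r^2, r^5} of size 2, {r^3, r^4} of size 2, {s, sr, ..., sr^6} of size 7.
Character table:
  irrep \ class              {e} (size 1)  {r^1, r^6} (size 2)  {r^2, r^5} (size 2)  {r^3, r^4} (size 2)  {s, sr, ..., sr^6} (size 7)
  chi_1 (triv)               1             1                    1                    1                    1                          
  chi_2 (sign: r->1, s->-1)  1             1                    1                    1                    -1                         
  chi_3 (2d, j=1)            2             2*cos(2*pi/7)        -2*cos(3*pi/7)       -2*cos(pi/7)         0                          
  chi_4 (2d, j=2)            2             -2*cos(3*pi/7)       -2*cos(pi/7)         2*cos(2*pi/7)        0                          
  chi_5 (2d, j=3)            2             -2*cos(pi/7)         2*cos(2*pi/7)        -2*cos(3*pi/7)       0                          

Spot check: chi_2 (sign: r->1, s->-1) on {r^3, r^4} = 1.

Working: D_7 has order 2*7 = 14 with 5 conjugacy classes, hence 5 irreducibles. Sum of squared dims 1 + 1 + 4 + 4 + 4 = 14 = |G|. Linear characters come from the abelianisation; the 2-dimensional irreps have character r^k -> 2*cos(2*pi*j*k/7), reflections -> 0.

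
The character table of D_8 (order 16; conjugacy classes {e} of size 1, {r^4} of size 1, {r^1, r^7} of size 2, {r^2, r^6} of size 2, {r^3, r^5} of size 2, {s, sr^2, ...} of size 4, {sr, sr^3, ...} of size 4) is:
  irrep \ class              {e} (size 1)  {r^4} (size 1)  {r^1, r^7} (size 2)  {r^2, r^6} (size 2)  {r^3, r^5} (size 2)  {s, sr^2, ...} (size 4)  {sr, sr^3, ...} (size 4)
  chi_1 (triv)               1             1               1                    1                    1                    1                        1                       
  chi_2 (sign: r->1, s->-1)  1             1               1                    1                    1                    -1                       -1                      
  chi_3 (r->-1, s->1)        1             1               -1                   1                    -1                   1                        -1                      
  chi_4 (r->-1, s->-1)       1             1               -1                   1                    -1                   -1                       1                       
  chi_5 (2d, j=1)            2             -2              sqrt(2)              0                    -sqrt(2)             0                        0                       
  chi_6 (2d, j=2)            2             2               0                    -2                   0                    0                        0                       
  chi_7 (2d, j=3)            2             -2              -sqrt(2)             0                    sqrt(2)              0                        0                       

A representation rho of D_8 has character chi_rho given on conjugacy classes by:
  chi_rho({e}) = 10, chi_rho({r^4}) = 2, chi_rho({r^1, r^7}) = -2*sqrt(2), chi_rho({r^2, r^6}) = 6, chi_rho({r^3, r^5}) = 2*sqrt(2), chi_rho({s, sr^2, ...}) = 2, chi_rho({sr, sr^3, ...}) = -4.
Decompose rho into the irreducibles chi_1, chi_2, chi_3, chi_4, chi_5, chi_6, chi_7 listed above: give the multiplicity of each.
Multiplicities: chi_1: 1, chi_2: 2, chi_3: 3, chi_4: 0, chi_5: 0, chi_6: 0, chi_7: 2.

Proof sketch: Use <chi_rho, chi> = (1/|G|) sum_C |C| * chi_rho(C) * conj(chi(C)) with |G| = 16 for each irreducible chi in the table:
  <chi_rho, chi_1> = (1/16)[1*(10)*conj(1) + 1*(2)*conj(1) + 2*(-2*sqrt(2))*conj(1) + 2*(6)*conj(1) + 2*(2*sqrt(2))*conj(1) + 4*(2)*conj(1) + 4*(-4)*conj(1)]
      = (1/16)[(10) + (2) + (-4*sqrt(2)) + (12) + (4*sqrt(2)) + (8) + (-16)] = 16/16 = 1
  <chi_rho, chi_2> = (1/16)[1*(10)*conj(1) + 1*(2)*conj(1) + 2*(-2*sqrt(2))*conj(1) + 2*(6)*conj(1) + 2*(2*sqrt(2))*conj(1) + 4*(2)*conj(-1) + 4*(-4)*conj(-1)]
      = (1/16)[(10) + (2) + (-4*sqrt(2)) + (12) + (4*sqrt(2)) + (-8) + (16)] = 32/16 = 2
  <chi_rho, chi_3> = (1/16)[1*(10)*conj(1) + 1*(2)*conj(1) + 2*(-2*sqrt(2))*conj(-1) + 2*(6)*conj(1) + 2*(2*sqrt(2))*conj(-1) + 4*(2)*conj(1) + 4*(-4)*conj(-1)]
      = (1/16)[(10) + (2) + (4*sqrt(2)) + (12) + (-4*sqrt(2)) + (8) + (16)] = 48/16 = 3
  <chi_rho, chi_4> = (1/16)[1*(10)*conj(1) + 1*(2)*conj(1) + 2*(-2*sqrt(2))*conj(-1) + 2*(6)*conj(1) + 2*(2*sqrt(2))*conj(-1) + 4*(2)*conj(-1) + 4*(-4)*conj(1)]
      = (1/16)[(10) + (2) + (4*sqrt(2)) + (12) + (-4*sqrt(2)) + (-8) + (-16)] = 0/16 = 0
  <chi_rho, chi_5> = (1/16)[1*(10)*conj(2) + 1*(2)*conj(-2) + 2*(-2*sqrt(2))*conj(sqrt(2)) + 2*(6)*conj(0) + 2*(2*sqrt(2))*conj(-sqrt(2)) + 4*(2)*conj(0) + 4*(-4)*conj(0)]
      = (1/16)[(20) + (-4) + (-8) + (0) + (-8) + (0) + (0)] = 0/16 = 0
  <chi_rho, chi_6> = (1/16)[1*(10)*conj(2) + 1*(2)*conj(2) + 2*(-2*sqrt(2))*conj(0) + 2*(6)*conj(-2) + 2*(2*sqrt(2))*conj(0) + 4*(2)*conj(0) + 4*(-4)*conj(0)]
      = (1/16)[(20) + (4) + (0) + (-24) + (0) + (0) + (0)] = 0/16 = 0
  <chi_rho, chi_7> = (1/16)[1*(10)*conj(2) + 1*(2)*conj(-2) + 2*(-2*sqrt(2))*conj(-sqrt(2)) + 2*(6)*conj(0) + 2*(2*sqrt(2))*conj(sqrt(2)) + 4*(2)*conj(0) + 4*(-4)*conj(0)]
      = (1/16)[(20) + (-4) + (8) + (0) + (8) + (0) + (0)] = 32/16 = 2
Dimension check: dim(rho) = sum (mult * dim) = 1*1 + 2*1 + 3*1 + 0*1 + 0*2 + 0*2 + 2*2 = 10 = chi_rho(e) = 10.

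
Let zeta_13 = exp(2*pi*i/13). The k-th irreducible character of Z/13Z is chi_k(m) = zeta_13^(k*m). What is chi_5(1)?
chi_5(1) = zeta_13^5 = exp(10*I*pi/13)

Working: chi_5(1) = zeta_13^(5*1) = zeta_13^5. Since zeta_13^13 = 1, this equals zeta_13^5 = exp(2*pi*i*5/13) = exp(10*I*pi/13).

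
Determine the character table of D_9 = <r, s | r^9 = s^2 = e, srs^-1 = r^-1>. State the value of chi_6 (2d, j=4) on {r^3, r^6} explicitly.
Conjugacy classes: {e} of size 1, {r^1, r^8} of size 2, {r^2, r^7} of size 2, {r^3, r^6} of size 2, {r^4, r^5} of size 2, {s, sr, ..., sr^8} of size 9.
Character table:
  irrep \ class              {e} (size 1)  {r^1, r^8} (size 2)  {r^2, r^7} (size 2)  {r^3, r^6} (size 2)  {r^4, r^5} (size 2)  {s, sr, ..., sr^8} (size 9)
  chi_1 (triv)               1             1                    1                    1                    1                    1                          
  chi_2 (sign: r->1, s->-1)  1             1                    1                    1                    1                    -1                         
  chi_3 (2d, j=1)            2             2*cos(2*pi/9)        2*cos(4*pi/9)        -1                   -2*cos(pi/9)         0                          
  chi_4 (2d, j=2)            2             2*cos(4*pi/9)        -2*cos(pi/9)         -1                   2*cos(2*pi/9)        0                          
  chi_5 (2d, j=3)            2             -1                   -1                   2                    -1                   0                          
  chi_6 (2d, j=4)            2             -2*cos(pi/9)         2*cos(2*pi/9)        -1                   2*cos(4*pi/9)        0                          

Spot check: chi_6 (2d, j=4) on {r^3, r^6} = -1.

Details: D_9 has order 2*9 = 18 with 6 conjugacy classes, hence 6 irreducibles. Sum of squared dims 1 + 1 + 4 + 4 + 4 + 4 = 18 = |G|. Linear characters come from the abelianisation; the 2-dimensional irreps have character r^k -> 2*cos(2*pi*j*k/9), reflections -> 0.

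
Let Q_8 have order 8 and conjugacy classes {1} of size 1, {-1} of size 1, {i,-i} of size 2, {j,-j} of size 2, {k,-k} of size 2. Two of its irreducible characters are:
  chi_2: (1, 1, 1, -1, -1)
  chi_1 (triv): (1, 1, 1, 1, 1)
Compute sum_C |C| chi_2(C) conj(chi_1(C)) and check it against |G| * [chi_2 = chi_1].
Sum = 0; so <chi_2, chi_1> = 0 (distinct irreducibles are orthogonal).

Working: Compute term by term over conjugacy classes (|C| * chi_2(C) * conj(chi_1(C))):
  1*(1)*conj(1) + 1*(1)*conj(1) + 2*(1)*conj(1) + 2*(-1)*conj(1) + 2*(-1)*conj(1)
  = (1) + (1) + (2) + (-2) + (-2)
  = 0.
Dividing by |G| = 8 gives 0/8 = 0, matching the row-orthogonality relation <chi_2, chi_1> = [chi_2 = chi_1].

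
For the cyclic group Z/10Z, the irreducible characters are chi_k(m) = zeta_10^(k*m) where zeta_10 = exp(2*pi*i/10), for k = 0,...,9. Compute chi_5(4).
chi_5(4) = zeta_10^20 = 1

Why: chi_5(4) = zeta_10^(5*4) = zeta_10^20. Since zeta_10^10 = 1, this equals zeta_10^0 = exp(2*pi*i*0/10) = 1.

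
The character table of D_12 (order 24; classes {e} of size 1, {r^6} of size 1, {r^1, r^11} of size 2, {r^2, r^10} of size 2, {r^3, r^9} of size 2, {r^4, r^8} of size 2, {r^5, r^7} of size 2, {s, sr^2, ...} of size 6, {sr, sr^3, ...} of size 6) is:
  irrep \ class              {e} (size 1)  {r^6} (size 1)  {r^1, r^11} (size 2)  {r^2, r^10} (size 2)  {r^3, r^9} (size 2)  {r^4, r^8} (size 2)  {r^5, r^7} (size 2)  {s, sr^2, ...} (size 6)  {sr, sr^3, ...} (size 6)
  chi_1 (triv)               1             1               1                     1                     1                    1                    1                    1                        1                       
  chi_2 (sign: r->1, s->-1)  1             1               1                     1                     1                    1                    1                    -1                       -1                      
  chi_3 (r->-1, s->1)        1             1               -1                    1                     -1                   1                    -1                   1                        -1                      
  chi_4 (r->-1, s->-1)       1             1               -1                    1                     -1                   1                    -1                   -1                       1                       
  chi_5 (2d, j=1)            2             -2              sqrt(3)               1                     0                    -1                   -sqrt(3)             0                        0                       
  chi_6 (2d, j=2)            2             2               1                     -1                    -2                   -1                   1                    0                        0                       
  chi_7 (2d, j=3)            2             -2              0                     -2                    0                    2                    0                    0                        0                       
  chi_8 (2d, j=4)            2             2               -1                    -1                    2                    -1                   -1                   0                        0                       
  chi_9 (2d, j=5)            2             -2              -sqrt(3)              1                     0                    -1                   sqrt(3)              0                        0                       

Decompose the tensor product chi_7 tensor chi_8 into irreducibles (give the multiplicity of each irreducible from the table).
chi_7 tensor chi_8 = chi_5 + chi_9 (all other irreducibles have multiplicity 0).

Reasoning: The character of a tensor product is the pointwise product (chi_7 * chi_8)(C) = chi_7(C) * chi_8(C):
  {e}: (2)*(2), {r^6}: (-2)*(2), {r^1, r^11}: (0)*(-1), {r^2, r^10}: (-2)*(-1), {r^3, r^9}: (0)*(2), {r^4, r^8}: (2)*(-1), {r^5, r^7}: (0)*(-1), {s, sr^2, ...}: (0)*(0), {sr, sr^3, ...}: (0)*(0)
so (chi_7 * chi_8) takes values
  {e} -> 4, {r^6} -> -4, {r^1, r^11} -> 0, {r^2, r^10} -> 2, {r^3, r^9} -> 0, {r^4, r^8} -> -2, {r^5, r^7} -> 0, {s, sr^2, ...} -> 0, {sr, sr^3, ...} -> 0.
Now take the inner product of this character with each irreducible chi from the table, <chi_7*chi_8, chi> = (1/24) sum_C |C| (chi_7*chi_8)(C) conj(chi(C)):
  <chi_7*chi_8, chi_1> = (1/24)[1*(4)*conj(1) + 1*(-4)*conj(1) + 2*(0)*conj(1) + 2*(2)*conj(1) + 2*(0)*conj(1) + 2*(-2)*conj(1) + 2*(0)*conj(1) + 6*(0)*conj(1) + 6*(0)*conj(1)]
      = (1/24)[(4) + (-4) + (0) + (4) + (0) + (-4) + (0) + (0) + (0)] = 0/24 = 0
  <chi_7*chi_8, chi_2> = (1/24)[1*(4)*conj(1) + 1*(-4)*conj(1) + 2*(0)*conj(1) + 2*(2)*conj(1) + 2*(0)*conj(1) + 2*(-2)*conj(1) + 2*(0)*conj(1) + 6*(0)*conj(-1) + 6*(0)*conj(-1)]
      = (1/24)[(4) + (-4) + (0) + (4) + (0) + (-4) + (0) + (0) + (0)] = 0/24 = 0
  <chi_7*chi_8, chi_3> = (1/24)[1*(4)*conj(1) + 1*(-4)*conj(1) + 2*(0)*conj(-1) + 2*(2)*conj(1) + 2*(0)*conj(-1) + 2*(-2)*conj(1) + 2*(0)*conj(-1) + 6*(0)*conj(1) + 6*(0)*conj(-1)]
      = (1/24)[(4) + (-4) + (0) + (4) + (0) + (-4) + (0) + (0) + (0)] = 0/24 = 0
  <chi_7*chi_8, chi_4> = (1/24)[1*(4)*conj(1) + 1*(-4)*conj(1) + 2*(0)*conj(-1) + 2*(2)*conj(1) + 2*(0)*conj(-1) + 2*(-2)*conj(1) + 2*(0)*conj(-1) + 6*(0)*conj(-1) + 6*(0)*conj(1)]
      = (1/24)[(4) + (-4) + (0) + (4) + (0) + (-4) + (0) + (0) + (0)] = 0/24 = 0
  <chi_7*chi_8, chi_5> = (1/24)[1*(4)*conj(2) + 1*(-4)*conj(-2) + 2*(0)*conj(sqrt(3)) + 2*(2)*conj(1) + 2*(0)*conj(0) + 2*(-2)*conj(-1) + 2*(0)*conj(-sqrt(3)) + 6*(0)*conj(0) + 6*(0)*conj(0)]
      = (1/24)[(8) + (8) + (0) + (4) + (0) + (4) + (0) + (0) + (0)] = 24/24 = 1
  <chi_7*chi_8, chi_6> = (1/24)[1*(4)*conj(2) + 1*(-4)*conj(2) + 2*(0)*conj(1) + 2*(2)*conj(-1) + 2*(0)*conj(-2) + 2*(-2)*conj(-1) + 2*(0)*conj(1) + 6*(0)*conj(0) + 6*(0)*conj(0)]
      = (1/24)[(8) + (-8) + (0) + (-4) + (0) + (4) + (0) + (0) + (0)] = 0/24 = 0
  <chi_7*chi_8, chi_7> = (1/24)[1*(4)*conj(2) + 1*(-4)*conj(-2) + 2*(0)*conj(0) + 2*(2)*conj(-2) + 2*(0)*conj(0) + 2*(-2)*conj(2) + 2*(0)*conj(0) + 6*(0)*conj(0) + 6*(0)*conj(0)]
      = (1/24)[(8) + (8) + (0) + (-8) + (0) + (-8) + (0) + (0) + (0)] = 0/24 = 0
  <chi_7*chi_8, chi_8> = (1/24)[1*(4)*conj(2) + 1*(-4)*conj(2) + 2*(0)*conj(-1) + 2*(2)*conj(-1) + 2*(0)*conj(2) + 2*(-2)*conj(-1) + 2*(0)*conj(-1) + 6*(0)*conj(0) + 6*(0)*conj(0)]
      = (1/24)[(8) + (-8) + (0) + (-4) + (0) + (4) + (0) + (0) + (0)] = 0/24 = 0
  <chi_7*chi_8, chi_9> = (1/24)[1*(4)*conj(2) + 1*(-4)*conj(-2) + 2*(0)*conj(-sqrt(3)) + 2*(2)*conj(1) + 2*(0)*conj(0) + 2*(-2)*conj(-1) + 2*(0)*conj(sqrt(3)) + 6*(0)*conj(0) + 6*(0)*conj(0)]
      = (1/24)[(8) + (8) + (0) + (4) + (0) + (4) + (0) + (0) + (0)] = 24/24 = 1
Hence the multiplicities are chi_5: 1, chi_9: 1. Dimension check: dim(chi_7)*dim(chi_8) = 2*2 = 4 and sum (mult * dim) = 1*2 + 1*2 = 4.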